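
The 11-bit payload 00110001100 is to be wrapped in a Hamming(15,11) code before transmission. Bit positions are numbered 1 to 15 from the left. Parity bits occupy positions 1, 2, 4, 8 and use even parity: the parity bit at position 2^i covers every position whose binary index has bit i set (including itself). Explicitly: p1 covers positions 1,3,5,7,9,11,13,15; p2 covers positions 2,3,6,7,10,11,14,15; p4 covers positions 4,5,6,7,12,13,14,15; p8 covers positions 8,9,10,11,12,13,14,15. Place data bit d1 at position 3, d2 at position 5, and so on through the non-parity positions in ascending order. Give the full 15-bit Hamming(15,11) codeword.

000001100001100

Place data bits at non-power-of-two positions: b3=0, b5=0, b6=1, b7=1, b9=0, b10=0, b11=0, b12=1, b13=1, b14=0, b15=0.
p1 = XOR of data positions {3,5,7,9,11,13,15} = 0⊕0⊕1⊕0⊕0⊕1⊕0 = 0
p2 = XOR of data positions {3,6,7,10,11,14,15} = 0⊕1⊕1⊕0⊕0⊕0⊕0 = 0
p4 = XOR of data positions {5,6,7,12,13,14,15} = 0⊕1⊕1⊕1⊕1⊕0⊕0 = 0
p8 = XOR of data positions {9,10,11,12,13,14,15} = 0⊕0⊕0⊕1⊕1⊕0⊕0 = 0
Codeword b1..b15 = 000001100001100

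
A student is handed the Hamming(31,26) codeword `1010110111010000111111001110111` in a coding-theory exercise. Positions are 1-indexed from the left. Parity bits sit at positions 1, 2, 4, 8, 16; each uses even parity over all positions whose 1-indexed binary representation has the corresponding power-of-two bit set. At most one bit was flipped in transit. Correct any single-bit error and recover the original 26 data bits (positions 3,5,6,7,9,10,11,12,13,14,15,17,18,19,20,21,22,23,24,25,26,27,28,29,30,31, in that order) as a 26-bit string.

10101101000111111001110111

s1: b1⊕b3⊕b5⊕b7⊕b9⊕b11⊕b13⊕b15⊕b17⊕b19⊕b21⊕b23⊕b25⊕b27⊕b29⊕b31 = 1⊕1⊕1⊕0⊕1⊕0⊕0⊕0⊕1⊕1⊕1⊕0⊕1⊕1⊕1⊕1 = 1
s2: b2⊕b3⊕b6⊕b7⊕b10⊕b11⊕b14⊕b15⊕b18⊕b19⊕b22⊕b23⊕b26⊕b27⊕b30⊕b31 = 0⊕1⊕1⊕0⊕1⊕0⊕0⊕0⊕1⊕1⊕1⊕0⊕1⊕1⊕1⊕1 = 0
s4: b4⊕b5⊕b6⊕b7⊕b12⊕b13⊕b14⊕b15⊕b20⊕b21⊕b22⊕b23⊕b28⊕b29⊕b30⊕b31 = 0⊕1⊕1⊕0⊕1⊕0⊕0⊕0⊕1⊕1⊕1⊕0⊕0⊕1⊕1⊕1 = 1
s8: b8⊕b9⊕b10⊕b11⊕b12⊕b13⊕b14⊕b15⊕b24⊕b25⊕b26⊕b27⊕b28⊕b29⊕b30⊕b31 = 1⊕1⊕1⊕0⊕1⊕0⊕0⊕0⊕0⊕1⊕1⊕1⊕0⊕1⊕1⊕1 = 0
s16: b16⊕b17⊕b18⊕b19⊕b20⊕b21⊕b22⊕b23⊕b24⊕b25⊕b26⊕b27⊕b28⊕b29⊕b30⊕b31 = 0⊕1⊕1⊕1⊕1⊕1⊕1⊕0⊕0⊕1⊕1⊕1⊕0⊕1⊕1⊕1 = 0
Syndrome (s16...s1) = 00101 → position 5.
Flip bit 5: corrected codeword = 1010010111010000111111001110111
Data bits at positions 3,5,6,7,9,10,11,12,13,14,15,17,18,19,20,21,22,23,24,25,26,27,28,29,30,31: 10101101000111111001110111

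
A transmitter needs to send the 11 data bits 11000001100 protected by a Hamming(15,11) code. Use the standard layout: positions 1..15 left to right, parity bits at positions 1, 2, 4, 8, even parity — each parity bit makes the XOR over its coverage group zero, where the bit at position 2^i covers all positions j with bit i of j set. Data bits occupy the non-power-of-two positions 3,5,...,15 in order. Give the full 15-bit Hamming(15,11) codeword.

Place data bits at non-power-of-two positions: b3=1, b5=1, b6=0, b7=0, b9=0, b10=0, b11=0, b12=1, b13=1, b14=0, b15=0.
p1 = XOR of data positions {3,5,7,9,11,13,15} = 1⊕1⊕0⊕0⊕0⊕1⊕0 = 1
p2 = XOR of data positions {3,6,7,10,11,14,15} = 1⊕0⊕0⊕0⊕0⊕0⊕0 = 1
p4 = XOR of data positions {5,6,7,12,13,14,15} = 1⊕0⊕0⊕1⊕1⊕0⊕0 = 1
p8 = XOR of data positions {9,10,11,12,13,14,15} = 0⊕0⊕0⊕1⊕1⊕0⊕0 = 0
Codeword b1..b15 = 111110000001100

111110000001100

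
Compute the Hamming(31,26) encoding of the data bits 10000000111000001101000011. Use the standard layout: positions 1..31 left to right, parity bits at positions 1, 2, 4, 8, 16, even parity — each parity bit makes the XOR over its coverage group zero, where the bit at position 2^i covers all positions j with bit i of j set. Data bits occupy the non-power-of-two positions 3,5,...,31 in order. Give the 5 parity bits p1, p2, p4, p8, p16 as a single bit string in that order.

01101

Place data bits at non-power-of-two positions: b3=1, b5=0, b6=0, b7=0, b9=0, b10=0, b11=0, b12=0, b13=1, b14=1, b15=1, b17=0, b18=0, b19=0, b20=0, b21=0, b22=1, b23=1, b24=0, b25=1, b26=0, b27=0, b28=0, b29=0, b30=1, b31=1.
p1 = XOR of data positions {3,5,7,9,11,13,15,17,19,21,23,25,27,29,31} = 1⊕0⊕0⊕0⊕0⊕1⊕1⊕0⊕0⊕0⊕1⊕1⊕0⊕0⊕1 = 0
p2 = XOR of data positions {3,6,7,10,11,14,15,18,19,22,23,26,27,30,31} = 1⊕0⊕0⊕0⊕0⊕1⊕1⊕0⊕0⊕1⊕1⊕0⊕0⊕1⊕1 = 1
p4 = XOR of data positions {5,6,7,12,13,14,15,20,21,22,23,28,29,30,31} = 0⊕0⊕0⊕0⊕1⊕1⊕1⊕0⊕0⊕1⊕1⊕0⊕0⊕1⊕1 = 1
p8 = XOR of data positions {9,10,11,12,13,14,15,24,25,26,27,28,29,30,31} = 0⊕0⊕0⊕0⊕1⊕1⊕1⊕0⊕1⊕0⊕0⊕0⊕0⊕1⊕1 = 0
p16 = XOR of data positions {17,18,19,20,21,22,23,24,25,26,27,28,29,30,31} = 0⊕0⊕0⊕0⊕0⊕1⊕1⊕0⊕1⊕0⊕0⊕0⊕0⊕1⊕1 = 1
Parity bits p1,p2,p4,p8,p16 = 01101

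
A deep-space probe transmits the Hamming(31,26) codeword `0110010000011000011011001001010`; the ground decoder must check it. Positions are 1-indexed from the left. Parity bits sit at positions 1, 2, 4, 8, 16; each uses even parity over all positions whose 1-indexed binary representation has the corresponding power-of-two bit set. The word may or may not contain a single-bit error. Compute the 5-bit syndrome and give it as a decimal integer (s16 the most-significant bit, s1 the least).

31

s1: b1⊕b3⊕b5⊕b7⊕b9⊕b11⊕b13⊕b15⊕b17⊕b19⊕b21⊕b23⊕b25⊕b27⊕b29⊕b31 = 0⊕1⊕0⊕0⊕0⊕0⊕1⊕0⊕0⊕1⊕1⊕0⊕1⊕0⊕0⊕0 = 1
s2: b2⊕b3⊕b6⊕b7⊕b10⊕b11⊕b14⊕b15⊕b18⊕b19⊕b22⊕b23⊕b26⊕b27⊕b30⊕b31 = 1⊕1⊕1⊕0⊕0⊕0⊕0⊕0⊕1⊕1⊕1⊕0⊕0⊕0⊕1⊕0 = 1
s4: b4⊕b5⊕b6⊕b7⊕b12⊕b13⊕b14⊕b15⊕b20⊕b21⊕b22⊕b23⊕b28⊕b29⊕b30⊕b31 = 0⊕0⊕1⊕0⊕1⊕1⊕0⊕0⊕0⊕1⊕1⊕0⊕1⊕0⊕1⊕0 = 1
s8: b8⊕b9⊕b10⊕b11⊕b12⊕b13⊕b14⊕b15⊕b24⊕b25⊕b26⊕b27⊕b28⊕b29⊕b30⊕b31 = 0⊕0⊕0⊕0⊕1⊕1⊕0⊕0⊕0⊕1⊕0⊕0⊕1⊕0⊕1⊕0 = 1
s16: b16⊕b17⊕b18⊕b19⊕b20⊕b21⊕b22⊕b23⊕b24⊕b25⊕b26⊕b27⊕b28⊕b29⊕b30⊕b31 = 0⊕0⊕1⊕1⊕0⊕1⊕1⊕0⊕0⊕1⊕0⊕0⊕1⊕0⊕1⊕0 = 1
Syndrome (s16...s1) = 11111 → position 31.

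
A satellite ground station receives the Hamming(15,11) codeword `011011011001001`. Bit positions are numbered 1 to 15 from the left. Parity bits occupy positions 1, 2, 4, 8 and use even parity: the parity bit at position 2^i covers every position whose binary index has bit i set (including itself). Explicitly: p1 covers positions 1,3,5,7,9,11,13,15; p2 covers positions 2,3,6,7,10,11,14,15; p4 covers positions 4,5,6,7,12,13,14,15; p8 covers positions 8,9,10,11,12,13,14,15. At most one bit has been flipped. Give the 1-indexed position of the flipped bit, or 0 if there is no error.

s1: b1⊕b3⊕b5⊕b7⊕b9⊕b11⊕b13⊕b15 = 0⊕1⊕1⊕0⊕1⊕0⊕0⊕1 = 0
s2: b2⊕b3⊕b6⊕b7⊕b10⊕b11⊕b14⊕b15 = 1⊕1⊕1⊕0⊕0⊕0⊕0⊕1 = 0
s4: b4⊕b5⊕b6⊕b7⊕b12⊕b13⊕b14⊕b15 = 0⊕1⊕1⊕0⊕1⊕0⊕0⊕1 = 0
s8: b8⊕b9⊕b10⊕b11⊕b12⊕b13⊕b14⊕b15 = 1⊕1⊕0⊕0⊕1⊕0⊕0⊕1 = 0
Syndrome (s8...s1) = 0000 → position 0 (no error).

0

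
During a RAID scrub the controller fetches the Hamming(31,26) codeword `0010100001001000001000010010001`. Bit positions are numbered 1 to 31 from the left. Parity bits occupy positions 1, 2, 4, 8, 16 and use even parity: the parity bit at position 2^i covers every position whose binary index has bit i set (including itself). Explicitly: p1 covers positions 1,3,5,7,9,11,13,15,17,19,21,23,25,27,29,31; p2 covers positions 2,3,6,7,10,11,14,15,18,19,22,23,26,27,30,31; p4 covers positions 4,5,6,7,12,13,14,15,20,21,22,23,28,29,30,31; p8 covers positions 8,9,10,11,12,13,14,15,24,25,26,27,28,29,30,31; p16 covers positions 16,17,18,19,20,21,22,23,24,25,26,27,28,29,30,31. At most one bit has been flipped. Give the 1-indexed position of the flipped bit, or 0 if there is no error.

s1: b1⊕b3⊕b5⊕b7⊕b9⊕b11⊕b13⊕b15⊕b17⊕b19⊕b21⊕b23⊕b25⊕b27⊕b29⊕b31 = 0⊕1⊕1⊕0⊕0⊕0⊕1⊕0⊕0⊕1⊕0⊕0⊕0⊕1⊕0⊕1 = 0
s2: b2⊕b3⊕b6⊕b7⊕b10⊕b11⊕b14⊕b15⊕b18⊕b19⊕b22⊕b23⊕b26⊕b27⊕b30⊕b31 = 0⊕1⊕0⊕0⊕1⊕0⊕0⊕0⊕0⊕1⊕0⊕0⊕0⊕1⊕0⊕1 = 1
s4: b4⊕b5⊕b6⊕b7⊕b12⊕b13⊕b14⊕b15⊕b20⊕b21⊕b22⊕b23⊕b28⊕b29⊕b30⊕b31 = 0⊕1⊕0⊕0⊕0⊕1⊕0⊕0⊕0⊕0⊕0⊕0⊕0⊕0⊕0⊕1 = 1
s8: b8⊕b9⊕b10⊕b11⊕b12⊕b13⊕b14⊕b15⊕b24⊕b25⊕b26⊕b27⊕b28⊕b29⊕b30⊕b31 = 0⊕0⊕1⊕0⊕0⊕1⊕0⊕0⊕1⊕0⊕0⊕1⊕0⊕0⊕0⊕1 = 1
s16: b16⊕b17⊕b18⊕b19⊕b20⊕b21⊕b22⊕b23⊕b24⊕b25⊕b26⊕b27⊕b28⊕b29⊕b30⊕b31 = 0⊕0⊕0⊕1⊕0⊕0⊕0⊕0⊕1⊕0⊕0⊕1⊕0⊕0⊕0⊕1 = 0
Syndrome (s16...s1) = 01110 → position 14.

14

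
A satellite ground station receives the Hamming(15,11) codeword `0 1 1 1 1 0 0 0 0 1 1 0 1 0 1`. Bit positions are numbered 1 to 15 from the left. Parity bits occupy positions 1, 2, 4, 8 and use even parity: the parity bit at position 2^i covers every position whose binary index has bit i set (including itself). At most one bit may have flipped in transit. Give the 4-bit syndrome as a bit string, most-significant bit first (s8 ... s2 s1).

0011

s1: b1⊕b3⊕b5⊕b7⊕b9⊕b11⊕b13⊕b15 = 0⊕1⊕1⊕0⊕0⊕1⊕1⊕1 = 1
s2: b2⊕b3⊕b6⊕b7⊕b10⊕b11⊕b14⊕b15 = 1⊕1⊕0⊕0⊕1⊕1⊕0⊕1 = 1
s4: b4⊕b5⊕b6⊕b7⊕b12⊕b13⊕b14⊕b15 = 1⊕1⊕0⊕0⊕0⊕1⊕0⊕1 = 0
s8: b8⊕b9⊕b10⊕b11⊕b12⊕b13⊕b14⊕b15 = 0⊕0⊕1⊕1⊕0⊕1⊕0⊕1 = 0
Syndrome (s8...s1) = 0011 → position 3.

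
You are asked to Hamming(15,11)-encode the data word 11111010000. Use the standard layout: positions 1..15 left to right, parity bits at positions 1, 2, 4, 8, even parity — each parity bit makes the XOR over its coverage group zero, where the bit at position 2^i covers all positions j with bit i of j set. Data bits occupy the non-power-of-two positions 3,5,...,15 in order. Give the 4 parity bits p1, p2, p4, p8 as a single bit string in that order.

Place data bits at non-power-of-two positions: b3=1, b5=1, b6=1, b7=1, b9=1, b10=0, b11=1, b12=0, b13=0, b14=0, b15=0.
p1 = XOR of data positions {3,5,7,9,11,13,15} = 1⊕1⊕1⊕1⊕1⊕0⊕0 = 1
p2 = XOR of data positions {3,6,7,10,11,14,15} = 1⊕1⊕1⊕0⊕1⊕0⊕0 = 0
p4 = XOR of data positions {5,6,7,12,13,14,15} = 1⊕1⊕1⊕0⊕0⊕0⊕0 = 1
p8 = XOR of data positions {9,10,11,12,13,14,15} = 1⊕0⊕1⊕0⊕0⊕0⊕0 = 0
Parity bits p1,p2,p4,p8 = 1010

1010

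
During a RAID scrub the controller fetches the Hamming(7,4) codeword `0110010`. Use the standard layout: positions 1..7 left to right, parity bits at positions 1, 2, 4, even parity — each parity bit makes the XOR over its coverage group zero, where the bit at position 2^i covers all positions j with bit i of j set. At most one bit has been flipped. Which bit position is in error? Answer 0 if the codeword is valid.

s1: b1⊕b3⊕b5⊕b7 = 0⊕1⊕0⊕0 = 1
s2: b2⊕b3⊕b6⊕b7 = 1⊕1⊕1⊕0 = 1
s4: b4⊕b5⊕b6⊕b7 = 0⊕0⊕1⊕0 = 1
Syndrome (s4...s1) = 111 → position 7.

7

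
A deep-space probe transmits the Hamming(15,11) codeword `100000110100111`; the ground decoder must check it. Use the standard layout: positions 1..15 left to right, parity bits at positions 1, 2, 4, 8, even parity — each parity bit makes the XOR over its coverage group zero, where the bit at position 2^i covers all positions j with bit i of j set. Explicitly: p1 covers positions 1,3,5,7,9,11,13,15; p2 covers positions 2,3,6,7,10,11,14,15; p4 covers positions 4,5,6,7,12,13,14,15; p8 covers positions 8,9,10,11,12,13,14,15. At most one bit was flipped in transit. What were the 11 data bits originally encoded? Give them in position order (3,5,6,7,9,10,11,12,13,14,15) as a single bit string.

s1: b1⊕b3⊕b5⊕b7⊕b9⊕b11⊕b13⊕b15 = 1⊕0⊕0⊕1⊕0⊕0⊕1⊕1 = 0
s2: b2⊕b3⊕b6⊕b7⊕b10⊕b11⊕b14⊕b15 = 0⊕0⊕0⊕1⊕1⊕0⊕1⊕1 = 0
s4: b4⊕b5⊕b6⊕b7⊕b12⊕b13⊕b14⊕b15 = 0⊕0⊕0⊕1⊕0⊕1⊕1⊕1 = 0
s8: b8⊕b9⊕b10⊕b11⊕b12⊕b13⊕b14⊕b15 = 1⊕0⊕1⊕0⊕0⊕1⊕1⊕1 = 1
Syndrome (s8...s1) = 1000 → position 8.
Flip bit 8: corrected codeword = 100000100100111
Data bits at positions 3,5,6,7,9,10,11,12,13,14,15: 00010100111

00010100111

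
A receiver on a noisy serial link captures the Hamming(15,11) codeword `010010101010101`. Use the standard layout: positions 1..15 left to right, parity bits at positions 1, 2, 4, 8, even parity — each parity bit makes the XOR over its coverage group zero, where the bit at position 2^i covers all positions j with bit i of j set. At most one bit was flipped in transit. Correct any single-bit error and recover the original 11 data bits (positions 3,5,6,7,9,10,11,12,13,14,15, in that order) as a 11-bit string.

s1: b1⊕b3⊕b5⊕b7⊕b9⊕b11⊕b13⊕b15 = 0⊕0⊕1⊕1⊕1⊕1⊕1⊕1 = 0
s2: b2⊕b3⊕b6⊕b7⊕b10⊕b11⊕b14⊕b15 = 1⊕0⊕0⊕1⊕0⊕1⊕0⊕1 = 0
s4: b4⊕b5⊕b6⊕b7⊕b12⊕b13⊕b14⊕b15 = 0⊕1⊕0⊕1⊕0⊕1⊕0⊕1 = 0
s8: b8⊕b9⊕b10⊕b11⊕b12⊕b13⊕b14⊕b15 = 0⊕1⊕0⊕1⊕0⊕1⊕0⊕1 = 0
Syndrome (s8...s1) = 0000 → position 0 (no error).
No correction needed.
Data bits at positions 3,5,6,7,9,10,11,12,13,14,15: 01011010101

01011010101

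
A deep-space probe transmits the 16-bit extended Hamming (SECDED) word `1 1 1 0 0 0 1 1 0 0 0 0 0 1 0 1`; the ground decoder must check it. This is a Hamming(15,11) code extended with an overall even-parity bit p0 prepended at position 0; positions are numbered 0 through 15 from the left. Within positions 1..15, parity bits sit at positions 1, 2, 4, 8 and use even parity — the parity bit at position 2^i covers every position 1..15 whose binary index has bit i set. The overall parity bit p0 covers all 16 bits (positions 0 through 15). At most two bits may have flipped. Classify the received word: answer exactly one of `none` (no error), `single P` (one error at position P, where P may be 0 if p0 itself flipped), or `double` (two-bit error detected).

single 0

s1: b1⊕b3⊕b5⊕b7⊕b9⊕b11⊕b13⊕b15 = 1⊕0⊕0⊕1⊕0⊕0⊕1⊕1 = 0
s2: b2⊕b3⊕b6⊕b7⊕b10⊕b11⊕b14⊕b15 = 1⊕0⊕1⊕1⊕0⊕0⊕0⊕1 = 0
s4: b4⊕b5⊕b6⊕b7⊕b12⊕b13⊕b14⊕b15 = 0⊕0⊕1⊕1⊕0⊕1⊕0⊕1 = 0
s8: b8⊕b9⊕b10⊕b11⊕b12⊕b13⊕b14⊕b15 = 0⊕0⊕0⊕0⊕0⊕1⊕0⊕1 = 0
Syndrome (s8...s1) = 0000 → position 0 (no error).
Overall parity (XOR of all 16 bits, including p0): 1⊕1⊕1⊕0⊕0⊕0⊕1⊕1⊕0⊕0⊕0⊕0⊕0⊕1⊕0⊕1 = 1
Overall=1, syndrome position=0 → single-bit error at position 0.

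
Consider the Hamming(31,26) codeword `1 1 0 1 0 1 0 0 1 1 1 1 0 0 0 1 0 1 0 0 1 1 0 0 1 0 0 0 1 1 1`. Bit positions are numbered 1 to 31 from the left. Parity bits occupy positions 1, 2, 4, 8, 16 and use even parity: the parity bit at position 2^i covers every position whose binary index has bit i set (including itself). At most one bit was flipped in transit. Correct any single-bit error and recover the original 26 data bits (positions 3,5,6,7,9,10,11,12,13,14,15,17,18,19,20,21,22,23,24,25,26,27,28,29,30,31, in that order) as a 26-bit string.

00101111000010011001000111

s1: b1⊕b3⊕b5⊕b7⊕b9⊕b11⊕b13⊕b15⊕b17⊕b19⊕b21⊕b23⊕b25⊕b27⊕b29⊕b31 = 1⊕0⊕0⊕0⊕1⊕1⊕0⊕0⊕0⊕0⊕1⊕0⊕1⊕0⊕1⊕1 = 1
s2: b2⊕b3⊕b6⊕b7⊕b10⊕b11⊕b14⊕b15⊕b18⊕b19⊕b22⊕b23⊕b26⊕b27⊕b30⊕b31 = 1⊕0⊕1⊕0⊕1⊕1⊕0⊕0⊕1⊕0⊕1⊕0⊕0⊕0⊕1⊕1 = 0
s4: b4⊕b5⊕b6⊕b7⊕b12⊕b13⊕b14⊕b15⊕b20⊕b21⊕b22⊕b23⊕b28⊕b29⊕b30⊕b31 = 1⊕0⊕1⊕0⊕1⊕0⊕0⊕0⊕0⊕1⊕1⊕0⊕0⊕1⊕1⊕1 = 0
s8: b8⊕b9⊕b10⊕b11⊕b12⊕b13⊕b14⊕b15⊕b24⊕b25⊕b26⊕b27⊕b28⊕b29⊕b30⊕b31 = 0⊕1⊕1⊕1⊕1⊕0⊕0⊕0⊕0⊕1⊕0⊕0⊕0⊕1⊕1⊕1 = 0
s16: b16⊕b17⊕b18⊕b19⊕b20⊕b21⊕b22⊕b23⊕b24⊕b25⊕b26⊕b27⊕b28⊕b29⊕b30⊕b31 = 1⊕0⊕1⊕0⊕0⊕1⊕1⊕0⊕0⊕1⊕0⊕0⊕0⊕1⊕1⊕1 = 0
Syndrome (s16...s1) = 00001 → position 1.
Flip bit 1: corrected codeword = 0101010011110001010011001000111
Data bits at positions 3,5,6,7,9,10,11,12,13,14,15,17,18,19,20,21,22,23,24,25,26,27,28,29,30,31: 00101111000010011001000111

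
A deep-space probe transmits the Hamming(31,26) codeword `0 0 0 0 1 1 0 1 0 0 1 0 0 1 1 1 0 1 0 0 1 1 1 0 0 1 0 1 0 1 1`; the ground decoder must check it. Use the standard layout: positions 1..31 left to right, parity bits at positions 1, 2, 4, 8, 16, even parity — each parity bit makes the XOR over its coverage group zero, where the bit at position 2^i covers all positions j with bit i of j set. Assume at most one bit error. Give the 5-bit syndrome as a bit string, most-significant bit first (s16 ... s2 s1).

s1: b1⊕b3⊕b5⊕b7⊕b9⊕b11⊕b13⊕b15⊕b17⊕b19⊕b21⊕b23⊕b25⊕b27⊕b29⊕b31 = 0⊕0⊕1⊕0⊕0⊕1⊕0⊕1⊕0⊕0⊕1⊕1⊕0⊕0⊕0⊕1 = 0
s2: b2⊕b3⊕b6⊕b7⊕b10⊕b11⊕b14⊕b15⊕b18⊕b19⊕b22⊕b23⊕b26⊕b27⊕b30⊕b31 = 0⊕0⊕1⊕0⊕0⊕1⊕1⊕1⊕1⊕0⊕1⊕1⊕1⊕0⊕1⊕1 = 0
s4: b4⊕b5⊕b6⊕b7⊕b12⊕b13⊕b14⊕b15⊕b20⊕b21⊕b22⊕b23⊕b28⊕b29⊕b30⊕b31 = 0⊕1⊕1⊕0⊕0⊕0⊕1⊕1⊕0⊕1⊕1⊕1⊕1⊕0⊕1⊕1 = 0
s8: b8⊕b9⊕b10⊕b11⊕b12⊕b13⊕b14⊕b15⊕b24⊕b25⊕b26⊕b27⊕b28⊕b29⊕b30⊕b31 = 1⊕0⊕0⊕1⊕0⊕0⊕1⊕1⊕0⊕0⊕1⊕0⊕1⊕0⊕1⊕1 = 0
s16: b16⊕b17⊕b18⊕b19⊕b20⊕b21⊕b22⊕b23⊕b24⊕b25⊕b26⊕b27⊕b28⊕b29⊕b30⊕b31 = 1⊕0⊕1⊕0⊕0⊕1⊕1⊕1⊕0⊕0⊕1⊕0⊕1⊕0⊕1⊕1 = 1
Syndrome (s16...s1) = 10000 → position 16.

10000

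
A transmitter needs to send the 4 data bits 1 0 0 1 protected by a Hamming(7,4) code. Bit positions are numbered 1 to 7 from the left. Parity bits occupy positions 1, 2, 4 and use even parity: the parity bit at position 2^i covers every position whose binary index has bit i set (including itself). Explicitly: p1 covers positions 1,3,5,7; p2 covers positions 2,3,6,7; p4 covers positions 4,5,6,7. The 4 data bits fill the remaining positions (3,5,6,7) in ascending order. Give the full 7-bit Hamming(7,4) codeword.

0011001

Place data bits at non-power-of-two positions: b3=1, b5=0, b6=0, b7=1.
p1 = XOR of data positions {3,5,7} = 1⊕0⊕1 = 0
p2 = XOR of data positions {3,6,7} = 1⊕0⊕1 = 0
p4 = XOR of data positions {5,6,7} = 0⊕0⊕1 = 1
Codeword b1..b7 = 0011001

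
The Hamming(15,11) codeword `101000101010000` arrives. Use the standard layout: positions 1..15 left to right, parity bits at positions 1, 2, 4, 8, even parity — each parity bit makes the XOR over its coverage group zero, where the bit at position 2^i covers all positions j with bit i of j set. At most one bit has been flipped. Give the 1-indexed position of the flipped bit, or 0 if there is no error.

7

s1: b1⊕b3⊕b5⊕b7⊕b9⊕b11⊕b13⊕b15 = 1⊕1⊕0⊕1⊕1⊕1⊕0⊕0 = 1
s2: b2⊕b3⊕b6⊕b7⊕b10⊕b11⊕b14⊕b15 = 0⊕1⊕0⊕1⊕0⊕1⊕0⊕0 = 1
s4: b4⊕b5⊕b6⊕b7⊕b12⊕b13⊕b14⊕b15 = 0⊕0⊕0⊕1⊕0⊕0⊕0⊕0 = 1
s8: b8⊕b9⊕b10⊕b11⊕b12⊕b13⊕b14⊕b15 = 0⊕1⊕0⊕1⊕0⊕0⊕0⊕0 = 0
Syndrome (s8...s1) = 0111 → position 7.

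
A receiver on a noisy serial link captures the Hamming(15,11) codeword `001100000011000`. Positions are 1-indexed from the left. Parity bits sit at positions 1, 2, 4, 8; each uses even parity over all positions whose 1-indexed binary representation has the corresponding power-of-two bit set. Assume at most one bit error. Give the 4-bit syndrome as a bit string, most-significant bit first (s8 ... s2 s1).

s1: b1⊕b3⊕b5⊕b7⊕b9⊕b11⊕b13⊕b15 = 0⊕1⊕0⊕0⊕0⊕1⊕0⊕0 = 0
s2: b2⊕b3⊕b6⊕b7⊕b10⊕b11⊕b14⊕b15 = 0⊕1⊕0⊕0⊕0⊕1⊕0⊕0 = 0
s4: b4⊕b5⊕b6⊕b7⊕b12⊕b13⊕b14⊕b15 = 1⊕0⊕0⊕0⊕1⊕0⊕0⊕0 = 0
s8: b8⊕b9⊕b10⊕b11⊕b12⊕b13⊕b14⊕b15 = 0⊕0⊕0⊕1⊕1⊕0⊕0⊕0 = 0
Syndrome (s8...s1) = 0000 → position 0 (no error).

0000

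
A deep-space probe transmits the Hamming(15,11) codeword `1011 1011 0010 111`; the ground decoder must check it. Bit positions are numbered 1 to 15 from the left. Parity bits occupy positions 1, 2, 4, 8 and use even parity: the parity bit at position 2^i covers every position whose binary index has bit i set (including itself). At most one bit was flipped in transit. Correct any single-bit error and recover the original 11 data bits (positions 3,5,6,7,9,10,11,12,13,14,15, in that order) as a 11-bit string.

11010000111

s1: b1⊕b3⊕b5⊕b7⊕b9⊕b11⊕b13⊕b15 = 1⊕1⊕1⊕1⊕0⊕1⊕1⊕1 = 1
s2: b2⊕b3⊕b6⊕b7⊕b10⊕b11⊕b14⊕b15 = 0⊕1⊕0⊕1⊕0⊕1⊕1⊕1 = 1
s4: b4⊕b5⊕b6⊕b7⊕b12⊕b13⊕b14⊕b15 = 1⊕1⊕0⊕1⊕0⊕1⊕1⊕1 = 0
s8: b8⊕b9⊕b10⊕b11⊕b12⊕b13⊕b14⊕b15 = 1⊕0⊕0⊕1⊕0⊕1⊕1⊕1 = 1
Syndrome (s8...s1) = 1011 → position 11.
Flip bit 11: corrected codeword = 101110110000111
Data bits at positions 3,5,6,7,9,10,11,12,13,14,15: 11010000111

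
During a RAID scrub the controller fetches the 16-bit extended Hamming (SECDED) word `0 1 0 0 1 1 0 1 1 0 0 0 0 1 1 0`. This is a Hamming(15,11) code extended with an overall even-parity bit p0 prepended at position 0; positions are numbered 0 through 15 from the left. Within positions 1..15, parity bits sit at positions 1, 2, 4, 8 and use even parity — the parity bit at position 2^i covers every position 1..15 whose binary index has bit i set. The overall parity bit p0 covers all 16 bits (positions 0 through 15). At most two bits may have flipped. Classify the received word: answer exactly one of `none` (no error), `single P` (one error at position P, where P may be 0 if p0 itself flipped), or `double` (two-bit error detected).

single 12

s1: b1⊕b3⊕b5⊕b7⊕b9⊕b11⊕b13⊕b15 = 1⊕0⊕1⊕1⊕0⊕0⊕1⊕0 = 0
s2: b2⊕b3⊕b6⊕b7⊕b10⊕b11⊕b14⊕b15 = 0⊕0⊕0⊕1⊕0⊕0⊕1⊕0 = 0
s4: b4⊕b5⊕b6⊕b7⊕b12⊕b13⊕b14⊕b15 = 1⊕1⊕0⊕1⊕0⊕1⊕1⊕0 = 1
s8: b8⊕b9⊕b10⊕b11⊕b12⊕b13⊕b14⊕b15 = 1⊕0⊕0⊕0⊕0⊕1⊕1⊕0 = 1
Syndrome (s8...s1) = 1100 → position 12.
Overall parity (XOR of all 16 bits, including p0): 0⊕1⊕0⊕0⊕1⊕1⊕0⊕1⊕1⊕0⊕0⊕0⊕0⊕1⊕1⊕0 = 1
Overall=1, syndrome position=12 → single-bit error at position 12.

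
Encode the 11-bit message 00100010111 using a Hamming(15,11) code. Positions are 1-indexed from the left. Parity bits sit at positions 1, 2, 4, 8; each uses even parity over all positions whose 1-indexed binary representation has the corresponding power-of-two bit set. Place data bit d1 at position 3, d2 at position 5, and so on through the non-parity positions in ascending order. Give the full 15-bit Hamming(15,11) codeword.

100001000010111

Place data bits at non-power-of-two positions: b3=0, b5=0, b6=1, b7=0, b9=0, b10=0, b11=1, b12=0, b13=1, b14=1, b15=1.
p1 = XOR of data positions {3,5,7,9,11,13,15} = 0⊕0⊕0⊕0⊕1⊕1⊕1 = 1
p2 = XOR of data positions {3,6,7,10,11,14,15} = 0⊕1⊕0⊕0⊕1⊕1⊕1 = 0
p4 = XOR of data positions {5,6,7,12,13,14,15} = 0⊕1⊕0⊕0⊕1⊕1⊕1 = 0
p8 = XOR of data positions {9,10,11,12,13,14,15} = 0⊕0⊕1⊕0⊕1⊕1⊕1 = 0
Codeword b1..b15 = 100001000010111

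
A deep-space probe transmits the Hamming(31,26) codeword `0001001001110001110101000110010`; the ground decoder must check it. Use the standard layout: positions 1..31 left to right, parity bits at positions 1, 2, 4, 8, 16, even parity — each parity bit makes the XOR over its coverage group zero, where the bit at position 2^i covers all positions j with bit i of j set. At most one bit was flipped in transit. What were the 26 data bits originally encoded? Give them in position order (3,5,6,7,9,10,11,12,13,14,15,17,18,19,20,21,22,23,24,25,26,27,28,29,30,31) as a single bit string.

00010111000110101000110010

s1: b1⊕b3⊕b5⊕b7⊕b9⊕b11⊕b13⊕b15⊕b17⊕b19⊕b21⊕b23⊕b25⊕b27⊕b29⊕b31 = 0⊕0⊕0⊕1⊕0⊕1⊕0⊕0⊕1⊕0⊕0⊕0⊕0⊕1⊕0⊕0 = 0
s2: b2⊕b3⊕b6⊕b7⊕b10⊕b11⊕b14⊕b15⊕b18⊕b19⊕b22⊕b23⊕b26⊕b27⊕b30⊕b31 = 0⊕0⊕0⊕1⊕1⊕1⊕0⊕0⊕1⊕0⊕1⊕0⊕1⊕1⊕1⊕0 = 0
s4: b4⊕b5⊕b6⊕b7⊕b12⊕b13⊕b14⊕b15⊕b20⊕b21⊕b22⊕b23⊕b28⊕b29⊕b30⊕b31 = 1⊕0⊕0⊕1⊕1⊕0⊕0⊕0⊕1⊕0⊕1⊕0⊕0⊕0⊕1⊕0 = 0
s8: b8⊕b9⊕b10⊕b11⊕b12⊕b13⊕b14⊕b15⊕b24⊕b25⊕b26⊕b27⊕b28⊕b29⊕b30⊕b31 = 0⊕0⊕1⊕1⊕1⊕0⊕0⊕0⊕0⊕0⊕1⊕1⊕0⊕0⊕1⊕0 = 0
s16: b16⊕b17⊕b18⊕b19⊕b20⊕b21⊕b22⊕b23⊕b24⊕b25⊕b26⊕b27⊕b28⊕b29⊕b30⊕b31 = 1⊕1⊕1⊕0⊕1⊕0⊕1⊕0⊕0⊕0⊕1⊕1⊕0⊕0⊕1⊕0 = 0
Syndrome (s16...s1) = 00000 → position 0 (no error).
No correction needed.
Data bits at positions 3,5,6,7,9,10,11,12,13,14,15,17,18,19,20,21,22,23,24,25,26,27,28,29,30,31: 00010111000110101000110010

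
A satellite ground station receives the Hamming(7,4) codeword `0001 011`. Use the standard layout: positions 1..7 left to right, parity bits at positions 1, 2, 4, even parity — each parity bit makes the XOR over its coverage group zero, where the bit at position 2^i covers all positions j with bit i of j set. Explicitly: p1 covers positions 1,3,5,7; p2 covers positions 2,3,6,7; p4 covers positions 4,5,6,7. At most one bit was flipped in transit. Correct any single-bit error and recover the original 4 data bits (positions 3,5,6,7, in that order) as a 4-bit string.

0111

s1: b1⊕b3⊕b5⊕b7 = 0⊕0⊕0⊕1 = 1
s2: b2⊕b3⊕b6⊕b7 = 0⊕0⊕1⊕1 = 0
s4: b4⊕b5⊕b6⊕b7 = 1⊕0⊕1⊕1 = 1
Syndrome (s4...s1) = 101 → position 5.
Flip bit 5: corrected codeword = 0001111
Data bits at positions 3,5,6,7: 0111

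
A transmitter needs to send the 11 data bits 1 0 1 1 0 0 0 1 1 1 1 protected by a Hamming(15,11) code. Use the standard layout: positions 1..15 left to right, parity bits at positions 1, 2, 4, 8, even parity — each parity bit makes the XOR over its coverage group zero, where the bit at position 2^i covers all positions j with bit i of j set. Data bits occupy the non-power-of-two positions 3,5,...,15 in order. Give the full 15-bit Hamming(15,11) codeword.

Place data bits at non-power-of-two positions: b3=1, b5=0, b6=1, b7=1, b9=0, b10=0, b11=0, b12=1, b13=1, b14=1, b15=1.
p1 = XOR of data positions {3,5,7,9,11,13,15} = 1⊕0⊕1⊕0⊕0⊕1⊕1 = 0
p2 = XOR of data positions {3,6,7,10,11,14,15} = 1⊕1⊕1⊕0⊕0⊕1⊕1 = 1
p4 = XOR of data positions {5,6,7,12,13,14,15} = 0⊕1⊕1⊕1⊕1⊕1⊕1 = 0
p8 = XOR of data positions {9,10,11,12,13,14,15} = 0⊕0⊕0⊕1⊕1⊕1⊕1 = 0
Codeword b1..b15 = 011001100001111

011001100001111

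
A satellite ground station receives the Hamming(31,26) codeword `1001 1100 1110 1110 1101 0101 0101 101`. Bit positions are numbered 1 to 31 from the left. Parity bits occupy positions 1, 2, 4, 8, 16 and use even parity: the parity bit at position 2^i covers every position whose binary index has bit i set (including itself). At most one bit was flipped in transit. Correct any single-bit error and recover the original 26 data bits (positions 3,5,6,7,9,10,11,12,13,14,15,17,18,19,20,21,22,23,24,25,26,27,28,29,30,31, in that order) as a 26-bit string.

01101110111110101010101100

s1: b1⊕b3⊕b5⊕b7⊕b9⊕b11⊕b13⊕b15⊕b17⊕b19⊕b21⊕b23⊕b25⊕b27⊕b29⊕b31 = 1⊕0⊕1⊕0⊕1⊕1⊕1⊕1⊕1⊕0⊕0⊕0⊕0⊕0⊕1⊕1 = 1
s2: b2⊕b3⊕b6⊕b7⊕b10⊕b11⊕b14⊕b15⊕b18⊕b19⊕b22⊕b23⊕b26⊕b27⊕b30⊕b31 = 0⊕0⊕1⊕0⊕1⊕1⊕1⊕1⊕1⊕0⊕1⊕0⊕1⊕0⊕0⊕1 = 1
s4: b4⊕b5⊕b6⊕b7⊕b12⊕b13⊕b14⊕b15⊕b20⊕b21⊕b22⊕b23⊕b28⊕b29⊕b30⊕b31 = 1⊕1⊕1⊕0⊕0⊕1⊕1⊕1⊕1⊕0⊕1⊕0⊕1⊕1⊕0⊕1 = 1
s8: b8⊕b9⊕b10⊕b11⊕b12⊕b13⊕b14⊕b15⊕b24⊕b25⊕b26⊕b27⊕b28⊕b29⊕b30⊕b31 = 0⊕1⊕1⊕1⊕0⊕1⊕1⊕1⊕1⊕0⊕1⊕0⊕1⊕1⊕0⊕1 = 1
s16: b16⊕b17⊕b18⊕b19⊕b20⊕b21⊕b22⊕b23⊕b24⊕b25⊕b26⊕b27⊕b28⊕b29⊕b30⊕b31 = 0⊕1⊕1⊕0⊕1⊕0⊕1⊕0⊕1⊕0⊕1⊕0⊕1⊕1⊕0⊕1 = 1
Syndrome (s16...s1) = 11111 → position 31.
Flip bit 31: corrected codeword = 1001110011101110110101010101100
Data bits at positions 3,5,6,7,9,10,11,12,13,14,15,17,18,19,20,21,22,23,24,25,26,27,28,29,30,31: 01101110111110101010101100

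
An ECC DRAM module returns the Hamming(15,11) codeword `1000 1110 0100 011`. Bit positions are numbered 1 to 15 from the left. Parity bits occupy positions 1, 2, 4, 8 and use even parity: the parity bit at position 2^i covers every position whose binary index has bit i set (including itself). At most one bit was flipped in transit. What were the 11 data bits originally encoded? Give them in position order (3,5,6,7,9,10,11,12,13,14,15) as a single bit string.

s1: b1⊕b3⊕b5⊕b7⊕b9⊕b11⊕b13⊕b15 = 1⊕0⊕1⊕1⊕0⊕0⊕0⊕1 = 0
s2: b2⊕b3⊕b6⊕b7⊕b10⊕b11⊕b14⊕b15 = 0⊕0⊕1⊕1⊕1⊕0⊕1⊕1 = 1
s4: b4⊕b5⊕b6⊕b7⊕b12⊕b13⊕b14⊕b15 = 0⊕1⊕1⊕1⊕0⊕0⊕1⊕1 = 1
s8: b8⊕b9⊕b10⊕b11⊕b12⊕b13⊕b14⊕b15 = 0⊕0⊕1⊕0⊕0⊕0⊕1⊕1 = 1
Syndrome (s8...s1) = 1110 → position 14.
Flip bit 14: corrected codeword = 100011100100001
Data bits at positions 3,5,6,7,9,10,11,12,13,14,15: 01110100001

01110100001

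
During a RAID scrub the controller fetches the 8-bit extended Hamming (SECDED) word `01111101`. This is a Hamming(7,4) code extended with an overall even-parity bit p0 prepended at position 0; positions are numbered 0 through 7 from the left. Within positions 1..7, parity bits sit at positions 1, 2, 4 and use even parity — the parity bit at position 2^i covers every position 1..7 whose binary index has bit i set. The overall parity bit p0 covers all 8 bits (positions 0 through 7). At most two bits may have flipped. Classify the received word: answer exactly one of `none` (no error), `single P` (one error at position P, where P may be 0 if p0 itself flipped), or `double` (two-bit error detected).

double

s1: b1⊕b3⊕b5⊕b7 = 1⊕1⊕1⊕1 = 0
s2: b2⊕b3⊕b6⊕b7 = 1⊕1⊕0⊕1 = 1
s4: b4⊕b5⊕b6⊕b7 = 1⊕1⊕0⊕1 = 1
Syndrome (s4...s1) = 110 → position 6.
Overall parity (XOR of all 8 bits, including p0): 0⊕1⊕1⊕1⊕1⊕1⊕0⊕1 = 0
Overall=0, syndrome position=6 → double-bit error detected (uncorrectable).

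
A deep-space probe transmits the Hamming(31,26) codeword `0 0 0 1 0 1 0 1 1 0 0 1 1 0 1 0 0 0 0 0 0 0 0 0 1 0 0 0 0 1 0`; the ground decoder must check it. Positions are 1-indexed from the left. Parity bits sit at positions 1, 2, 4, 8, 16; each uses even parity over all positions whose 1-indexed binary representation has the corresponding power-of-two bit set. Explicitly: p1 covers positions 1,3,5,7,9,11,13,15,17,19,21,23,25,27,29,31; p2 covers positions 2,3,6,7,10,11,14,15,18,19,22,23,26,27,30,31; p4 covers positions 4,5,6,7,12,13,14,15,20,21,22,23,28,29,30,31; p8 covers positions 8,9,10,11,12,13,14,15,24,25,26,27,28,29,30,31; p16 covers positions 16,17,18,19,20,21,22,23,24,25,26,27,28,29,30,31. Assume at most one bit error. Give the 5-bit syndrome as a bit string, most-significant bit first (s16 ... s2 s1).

s1: b1⊕b3⊕b5⊕b7⊕b9⊕b11⊕b13⊕b15⊕b17⊕b19⊕b21⊕b23⊕b25⊕b27⊕b29⊕b31 = 0⊕0⊕0⊕0⊕1⊕0⊕1⊕1⊕0⊕0⊕0⊕0⊕1⊕0⊕0⊕0 = 0
s2: b2⊕b3⊕b6⊕b7⊕b10⊕b11⊕b14⊕b15⊕b18⊕b19⊕b22⊕b23⊕b26⊕b27⊕b30⊕b31 = 0⊕0⊕1⊕0⊕0⊕0⊕0⊕1⊕0⊕0⊕0⊕0⊕0⊕0⊕1⊕0 = 1
s4: b4⊕b5⊕b6⊕b7⊕b12⊕b13⊕b14⊕b15⊕b20⊕b21⊕b22⊕b23⊕b28⊕b29⊕b30⊕b31 = 1⊕0⊕1⊕0⊕1⊕1⊕0⊕1⊕0⊕0⊕0⊕0⊕0⊕0⊕1⊕0 = 0
s8: b8⊕b9⊕b10⊕b11⊕b12⊕b13⊕b14⊕b15⊕b24⊕b25⊕b26⊕b27⊕b28⊕b29⊕b30⊕b31 = 1⊕1⊕0⊕0⊕1⊕1⊕0⊕1⊕0⊕1⊕0⊕0⊕0⊕0⊕1⊕0 = 1
s16: b16⊕b17⊕b18⊕b19⊕b20⊕b21⊕b22⊕b23⊕b24⊕b25⊕b26⊕b27⊕b28⊕b29⊕b30⊕b31 = 0⊕0⊕0⊕0⊕0⊕0⊕0⊕0⊕0⊕1⊕0⊕0⊕0⊕0⊕1⊕0 = 0
Syndrome (s16...s1) = 01010 → position 10.

01010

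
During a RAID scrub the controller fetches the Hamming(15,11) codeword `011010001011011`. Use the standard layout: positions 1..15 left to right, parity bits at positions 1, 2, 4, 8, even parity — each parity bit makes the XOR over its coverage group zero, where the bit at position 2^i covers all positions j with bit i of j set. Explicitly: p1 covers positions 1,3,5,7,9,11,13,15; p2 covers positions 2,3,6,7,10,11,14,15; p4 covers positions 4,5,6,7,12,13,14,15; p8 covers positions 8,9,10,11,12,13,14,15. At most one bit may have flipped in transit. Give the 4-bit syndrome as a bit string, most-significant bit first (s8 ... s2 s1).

s1: b1⊕b3⊕b5⊕b7⊕b9⊕b11⊕b13⊕b15 = 0⊕1⊕1⊕0⊕1⊕1⊕0⊕1 = 1
s2: b2⊕b3⊕b6⊕b7⊕b10⊕b11⊕b14⊕b15 = 1⊕1⊕0⊕0⊕0⊕1⊕1⊕1 = 1
s4: b4⊕b5⊕b6⊕b7⊕b12⊕b13⊕b14⊕b15 = 0⊕1⊕0⊕0⊕1⊕0⊕1⊕1 = 0
s8: b8⊕b9⊕b10⊕b11⊕b12⊕b13⊕b14⊕b15 = 0⊕1⊕0⊕1⊕1⊕0⊕1⊕1 = 1
Syndrome (s8...s1) = 1011 → position 11.

1011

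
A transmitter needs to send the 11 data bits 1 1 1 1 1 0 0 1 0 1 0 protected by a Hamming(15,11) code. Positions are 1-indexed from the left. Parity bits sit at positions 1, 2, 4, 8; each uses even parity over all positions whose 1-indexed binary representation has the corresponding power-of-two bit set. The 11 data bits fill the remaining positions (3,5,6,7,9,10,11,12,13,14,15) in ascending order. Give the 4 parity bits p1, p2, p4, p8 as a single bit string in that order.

Place data bits at non-power-of-two positions: b3=1, b5=1, b6=1, b7=1, b9=1, b10=0, b11=0, b12=1, b13=0, b14=1, b15=0.
p1 = XOR of data positions {3,5,7,9,11,13,15} = 1⊕1⊕1⊕1⊕0⊕0⊕0 = 0
p2 = XOR of data positions {3,6,7,10,11,14,15} = 1⊕1⊕1⊕0⊕0⊕1⊕0 = 0
p4 = XOR of data positions {5,6,7,12,13,14,15} = 1⊕1⊕1⊕1⊕0⊕1⊕0 = 1
p8 = XOR of data positions {9,10,11,12,13,14,15} = 1⊕0⊕0⊕1⊕0⊕1⊕0 = 1
Parity bits p1,p2,p4,p8 = 0011

0011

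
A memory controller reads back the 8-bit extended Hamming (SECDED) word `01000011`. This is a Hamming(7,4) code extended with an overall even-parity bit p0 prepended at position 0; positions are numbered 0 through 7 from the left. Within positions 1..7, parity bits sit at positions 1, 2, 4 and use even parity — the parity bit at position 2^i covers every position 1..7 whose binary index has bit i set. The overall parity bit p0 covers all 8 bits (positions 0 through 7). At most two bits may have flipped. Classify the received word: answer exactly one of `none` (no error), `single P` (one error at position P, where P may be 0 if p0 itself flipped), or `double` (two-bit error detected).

single 0

s1: b1⊕b3⊕b5⊕b7 = 1⊕0⊕0⊕1 = 0
s2: b2⊕b3⊕b6⊕b7 = 0⊕0⊕1⊕1 = 0
s4: b4⊕b5⊕b6⊕b7 = 0⊕0⊕1⊕1 = 0
Syndrome (s4...s1) = 000 → position 0 (no error).
Overall parity (XOR of all 8 bits, including p0): 0⊕1⊕0⊕0⊕0⊕0⊕1⊕1 = 1
Overall=1, syndrome position=0 → single-bit error at position 0.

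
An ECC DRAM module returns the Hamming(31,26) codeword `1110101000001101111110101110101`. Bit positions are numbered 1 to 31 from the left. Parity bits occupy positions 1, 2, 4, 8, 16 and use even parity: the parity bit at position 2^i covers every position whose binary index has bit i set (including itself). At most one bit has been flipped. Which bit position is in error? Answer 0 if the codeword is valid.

13

s1: b1⊕b3⊕b5⊕b7⊕b9⊕b11⊕b13⊕b15⊕b17⊕b19⊕b21⊕b23⊕b25⊕b27⊕b29⊕b31 = 1⊕1⊕1⊕1⊕0⊕0⊕1⊕0⊕1⊕1⊕1⊕1⊕1⊕1⊕1⊕1 = 1
s2: b2⊕b3⊕b6⊕b7⊕b10⊕b11⊕b14⊕b15⊕b18⊕b19⊕b22⊕b23⊕b26⊕b27⊕b30⊕b31 = 1⊕1⊕0⊕1⊕0⊕0⊕1⊕0⊕1⊕1⊕0⊕1⊕1⊕1⊕0⊕1 = 0
s4: b4⊕b5⊕b6⊕b7⊕b12⊕b13⊕b14⊕b15⊕b20⊕b21⊕b22⊕b23⊕b28⊕b29⊕b30⊕b31 = 0⊕1⊕0⊕1⊕0⊕1⊕1⊕0⊕1⊕1⊕0⊕1⊕0⊕1⊕0⊕1 = 1
s8: b8⊕b9⊕b10⊕b11⊕b12⊕b13⊕b14⊕b15⊕b24⊕b25⊕b26⊕b27⊕b28⊕b29⊕b30⊕b31 = 0⊕0⊕0⊕0⊕0⊕1⊕1⊕0⊕0⊕1⊕1⊕1⊕0⊕1⊕0⊕1 = 1
s16: b16⊕b17⊕b18⊕b19⊕b20⊕b21⊕b22⊕b23⊕b24⊕b25⊕b26⊕b27⊕b28⊕b29⊕b30⊕b31 = 1⊕1⊕1⊕1⊕1⊕1⊕0⊕1⊕0⊕1⊕1⊕1⊕0⊕1⊕0⊕1 = 0
Syndrome (s16...s1) = 01101 → position 13.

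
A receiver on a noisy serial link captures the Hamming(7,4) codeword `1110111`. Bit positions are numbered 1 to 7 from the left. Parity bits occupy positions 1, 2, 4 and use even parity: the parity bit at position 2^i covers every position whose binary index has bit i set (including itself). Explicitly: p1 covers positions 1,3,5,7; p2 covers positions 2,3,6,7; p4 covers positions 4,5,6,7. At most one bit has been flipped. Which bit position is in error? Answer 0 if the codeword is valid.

4

s1: b1⊕b3⊕b5⊕b7 = 1⊕1⊕1⊕1 = 0
s2: b2⊕b3⊕b6⊕b7 = 1⊕1⊕1⊕1 = 0
s4: b4⊕b5⊕b6⊕b7 = 0⊕1⊕1⊕1 = 1
Syndrome (s4...s1) = 100 → position 4.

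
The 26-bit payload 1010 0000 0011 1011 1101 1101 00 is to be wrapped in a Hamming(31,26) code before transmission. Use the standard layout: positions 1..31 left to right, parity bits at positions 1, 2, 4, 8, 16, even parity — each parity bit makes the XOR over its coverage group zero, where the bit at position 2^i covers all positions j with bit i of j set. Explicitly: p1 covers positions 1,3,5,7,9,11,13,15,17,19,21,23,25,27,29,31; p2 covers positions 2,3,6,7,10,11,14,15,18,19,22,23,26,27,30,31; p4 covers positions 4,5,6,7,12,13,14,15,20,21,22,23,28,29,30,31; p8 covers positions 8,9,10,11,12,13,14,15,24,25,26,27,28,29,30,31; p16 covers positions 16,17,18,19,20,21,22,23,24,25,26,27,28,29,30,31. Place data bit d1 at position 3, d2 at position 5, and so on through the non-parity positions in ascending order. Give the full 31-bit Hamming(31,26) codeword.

Place data bits at non-power-of-two positions: b3=1, b5=0, b6=1, b7=0, b9=0, b10=0, b11=0, b12=0, b13=0, b14=0, b15=1, b17=1, b18=1, b19=0, b20=1, b21=1, b22=1, b23=1, b24=0, b25=1, b26=1, b27=1, b28=0, b29=1, b30=0, b31=0.
p1 = XOR of data positions {3,5,7,9,11,13,15,17,19,21,23,25,27,29,31} = 1⊕0⊕0⊕0⊕0⊕0⊕1⊕1⊕0⊕1⊕1⊕1⊕1⊕1⊕0 = 0
p2 = XOR of data positions {3,6,7,10,11,14,15,18,19,22,23,26,27,30,31} = 1⊕1⊕0⊕0⊕0⊕0⊕1⊕1⊕0⊕1⊕1⊕1⊕1⊕0⊕0 = 0
p4 = XOR of data positions {5,6,7,12,13,14,15,20,21,22,23,28,29,30,31} = 0⊕1⊕0⊕0⊕0⊕0⊕1⊕1⊕1⊕1⊕1⊕0⊕1⊕0⊕0 = 1
p8 = XOR of data positions {9,10,11,12,13,14,15,24,25,26,27,28,29,30,31} = 0⊕0⊕0⊕0⊕0⊕0⊕1⊕0⊕1⊕1⊕1⊕0⊕1⊕0⊕0 = 1
p16 = XOR of data positions {17,18,19,20,21,22,23,24,25,26,27,28,29,30,31} = 1⊕1⊕0⊕1⊕1⊕1⊕1⊕0⊕1⊕1⊕1⊕0⊕1⊕0⊕0 = 0
Codeword b1..b31 = 0011010100000010110111101110100

0011010100000010110111101110100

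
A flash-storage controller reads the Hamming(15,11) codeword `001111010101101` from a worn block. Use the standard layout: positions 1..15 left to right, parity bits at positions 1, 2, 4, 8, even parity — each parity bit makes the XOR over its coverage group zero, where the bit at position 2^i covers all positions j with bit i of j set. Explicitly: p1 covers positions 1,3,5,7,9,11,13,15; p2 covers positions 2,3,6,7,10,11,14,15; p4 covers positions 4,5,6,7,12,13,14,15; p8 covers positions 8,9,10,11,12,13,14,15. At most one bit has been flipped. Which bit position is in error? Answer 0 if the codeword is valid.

s1: b1⊕b3⊕b5⊕b7⊕b9⊕b11⊕b13⊕b15 = 0⊕1⊕1⊕0⊕0⊕0⊕1⊕1 = 0
s2: b2⊕b3⊕b6⊕b7⊕b10⊕b11⊕b14⊕b15 = 0⊕1⊕1⊕0⊕1⊕0⊕0⊕1 = 0
s4: b4⊕b5⊕b6⊕b7⊕b12⊕b13⊕b14⊕b15 = 1⊕1⊕1⊕0⊕1⊕1⊕0⊕1 = 0
s8: b8⊕b9⊕b10⊕b11⊕b12⊕b13⊕b14⊕b15 = 1⊕0⊕1⊕0⊕1⊕1⊕0⊕1 = 1
Syndrome (s8...s1) = 1000 → position 8.

8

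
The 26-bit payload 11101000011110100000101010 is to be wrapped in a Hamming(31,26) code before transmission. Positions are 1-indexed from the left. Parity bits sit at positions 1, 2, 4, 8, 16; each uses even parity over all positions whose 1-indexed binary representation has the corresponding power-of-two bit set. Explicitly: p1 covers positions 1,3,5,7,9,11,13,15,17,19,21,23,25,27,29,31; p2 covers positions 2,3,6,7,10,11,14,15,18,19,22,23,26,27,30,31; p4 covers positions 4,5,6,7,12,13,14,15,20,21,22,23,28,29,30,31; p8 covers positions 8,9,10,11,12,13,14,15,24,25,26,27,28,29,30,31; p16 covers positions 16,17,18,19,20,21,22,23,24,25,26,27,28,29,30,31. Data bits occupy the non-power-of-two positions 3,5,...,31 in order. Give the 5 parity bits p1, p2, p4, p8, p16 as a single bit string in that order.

Place data bits at non-power-of-two positions: b3=1, b5=1, b6=1, b7=0, b9=1, b10=0, b11=0, b12=0, b13=0, b14=1, b15=1, b17=1, b18=1, b19=0, b20=1, b21=0, b22=0, b23=0, b24=0, b25=0, b26=1, b27=0, b28=1, b29=0, b30=1, b31=0.
p1 = XOR of data positions {3,5,7,9,11,13,15,17,19,21,23,25,27,29,31} = 1⊕1⊕0⊕1⊕0⊕0⊕1⊕1⊕0⊕0⊕0⊕0⊕0⊕0⊕0 = 1
p2 = XOR of data positions {3,6,7,10,11,14,15,18,19,22,23,26,27,30,31} = 1⊕1⊕0⊕0⊕0⊕1⊕1⊕1⊕0⊕0⊕0⊕1⊕0⊕1⊕0 = 1
p4 = XOR of data positions {5,6,7,12,13,14,15,20,21,22,23,28,29,30,31} = 1⊕1⊕0⊕0⊕0⊕1⊕1⊕1⊕0⊕0⊕0⊕1⊕0⊕1⊕0 = 1
p8 = XOR of data positions {9,10,11,12,13,14,15,24,25,26,27,28,29,30,31} = 1⊕0⊕0⊕0⊕0⊕1⊕1⊕0⊕0⊕1⊕0⊕1⊕0⊕1⊕0 = 0
p16 = XOR of data positions {17,18,19,20,21,22,23,24,25,26,27,28,29,30,31} = 1⊕1⊕0⊕1⊕0⊕0⊕0⊕0⊕0⊕1⊕0⊕1⊕0⊕1⊕0 = 0
Parity bits p1,p2,p4,p8,p16 = 11100

11100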